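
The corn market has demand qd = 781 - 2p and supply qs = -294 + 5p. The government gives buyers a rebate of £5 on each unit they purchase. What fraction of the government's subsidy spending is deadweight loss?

Pre-subsidy: 781 - 2p = -294 + 5p gives p* = 1075/7, q* = 3317/7.
With the rebate, buyers effectively pay pb = ps − 5, where ps is the price sellers receive.
Demand in terms of ps becomes qd = 781 − 2(ps − 5) = 791 - 2ps. Setting this equal to supply: 791 - 2ps = -294 + 5ps, so ps = 155.
Buyers pay pb = 155 − 5 = 150; q' = -294 + 5·155 = 481.
ΔCS = ½(3317/7 + 481)(1075/7 − 150) = 83550/49; ΔPS = ½(3317/7 + 481)(155 − 1075/7) = 33420/49.
Government spending = 5 × 481 = 2405.
DWL = ½ × 5 × (481 − 3317/7) = 125/7; fraction = (125/7) / 2405 = 25/3367.

DWL / government spending = 25/3367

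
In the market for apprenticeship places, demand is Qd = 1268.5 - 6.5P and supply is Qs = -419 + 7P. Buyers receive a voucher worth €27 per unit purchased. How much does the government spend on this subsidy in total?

Pre-subsidy: 1268.5 - 6.5P = -419 + 7P gives P* = 125, Q* = 456.
With the rebate, buyers effectively pay Pb = Ps − 27, where Ps is the price sellers receive.
Demand in terms of Ps becomes Qd = 1268.5 − 6.5(Ps − 27) = 1444 - 6.5Ps. Setting this equal to supply: 1444 - 6.5Ps = -419 + 7Ps, so Ps = 138.
Buyers pay Pb = 138 − 27 = 111; Q' = -419 + 7·138 = 547.
Government outlay = subsidy × quantity = 27 × 547 = 14769.

Government cost = €14769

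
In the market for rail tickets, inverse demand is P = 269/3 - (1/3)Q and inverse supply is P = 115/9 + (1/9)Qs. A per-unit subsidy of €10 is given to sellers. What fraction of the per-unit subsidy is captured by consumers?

Consumer share = 0.75

Pre-subsidy: 269/3 - (1/3)Q = 115/9 + (1/9)Q gives Q* = 173 and P* = 32.
With the subsidy, sellers receive Ps = Pb + 10 for each unit, where Pb is the price buyers pay.
On the curves, Pb = 269/3 - (1/3)Q and Ps = 115/9 + (1/9)Q; the wedge Ps − Pb = 10 gives 115/9 + (1/9)Q − (269/3 - (1/3)Q) = 10, so Q' = 195.5.
Then Pb = 269/3 − (1/3)·195.5 = 24.5 and Ps = 115/9 + (1/9)·195.5 = 34.5.
Buyers' price falls by P* − Pb = 32 − 24.5 = 7.5; sellers' price rises by Ps − P* = 34.5 − 32 = 2.5.
So consumers capture 7.5/10 = 0.75 of each unit of subsidy.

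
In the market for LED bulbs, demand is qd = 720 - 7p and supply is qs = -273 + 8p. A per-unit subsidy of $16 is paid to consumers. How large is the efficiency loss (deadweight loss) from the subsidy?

Deadweight loss = 7168/15

Pre-subsidy: 720 - 7p = -273 + 8p gives p* = 66.2, q* = 256.6.
With the rebate, buyers effectively pay pb = ps − 16, where ps is the price sellers receive.
Demand in terms of ps becomes qd = 720 − 7(ps − 16) = 832 - 7ps. Setting this equal to supply: 832 - 7ps = -273 + 8ps, so ps = 221/3.
Buyers pay pb = 221/3 − 16 = 173/3; q' = -273 + 8·(221/3) = 949/3.
The subsidy expands output by 949/3 − 256.6 = 896/15 past the efficient level; on those units the gap between marginal cost and willingness to pay runs from 0 up to 16.
DWL = ½ × 16 × 896/15 = 7168/15.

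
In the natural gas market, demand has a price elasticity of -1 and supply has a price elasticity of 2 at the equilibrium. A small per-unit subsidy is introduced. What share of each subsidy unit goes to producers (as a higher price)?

Producer share = 1/3

For a small subsidy around the equilibrium, the benefit split depends on the relative slopes, which at a point are proportional to the elasticities.
Buyer share = εs/(εs + |εd|) = 2/(2 + 1) = 2/3; seller share = |εd|/(εs + |εd|) = 1/3.
So producers capture 1/3 of the subsidy.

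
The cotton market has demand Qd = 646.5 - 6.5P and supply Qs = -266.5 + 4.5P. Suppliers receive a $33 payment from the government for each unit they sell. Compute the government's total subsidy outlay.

Pre-subsidy: 646.5 - 6.5P = -266.5 + 4.5P gives P* = 83, Q* = 107.
With the subsidy, sellers receive Ps = Pb + 33 for each unit, where Pb is the price buyers pay.
Supply in terms of Pb becomes Qs = -266.5 + 4.5(Pb + 33) = -118 + 4.5Pb. Setting this equal to demand: 646.5 - 6.5Pb = -118 + 4.5Pb, so Pb = 69.5.
Sellers receive Ps = 69.5 + 33 = 102.5; Q' = 646.5 − 6.5·69.5 = 194.75.
Government outlay = subsidy × quantity = 33 × 194.75 = 6426.75.

Government cost = $6426.75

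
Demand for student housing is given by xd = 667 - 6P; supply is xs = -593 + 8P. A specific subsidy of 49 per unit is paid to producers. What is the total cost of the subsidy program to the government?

Government cost = 14455

Pre-subsidy: 667 - 6P = -593 + 8P gives P* = 90, x* = 127.
With the subsidy, sellers receive Ps = Pb + 49 for each unit, where Pb is the price buyers pay.
Supply in terms of Pb becomes xs = -593 + 8(Pb + 49) = -201 + 8Pb. Setting this equal to demand: 667 - 6Pb = -201 + 8Pb, so Pb = 62.
Sellers receive Ps = 62 + 49 = 111; x' = 667 − 6·62 = 295.
Government outlay = subsidy × quantity = 49 × 295 = 14455.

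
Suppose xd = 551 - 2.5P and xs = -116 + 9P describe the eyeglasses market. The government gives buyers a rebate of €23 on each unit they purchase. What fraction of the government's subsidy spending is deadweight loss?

Pre-subsidy: 551 - 2.5P = -116 + 9P gives P* = 58, x* = 406.
With the rebate, buyers effectively pay Pb = Ps − 23, where Ps is the price sellers receive.
Demand in terms of Ps becomes xd = 551 − 2.5(Ps − 23) = 608.5 - 2.5Ps. Setting this equal to supply: 608.5 - 2.5Ps = -116 + 9Ps, so Ps = 63.
Buyers pay Pb = 63 − 23 = 40; x' = -116 + 9·63 = 451.
ΔCS = ½(406 + 451)(58 − 40) = 7713; ΔPS = ½(406 + 451)(63 − 58) = 2142.5.
Government spending = 23 × 451 = 10373.
DWL = ½ × 23 × (451 − 406) = 517.5; fraction = 517.5 / 10373 = 45/902.

DWL / government spending = 45/902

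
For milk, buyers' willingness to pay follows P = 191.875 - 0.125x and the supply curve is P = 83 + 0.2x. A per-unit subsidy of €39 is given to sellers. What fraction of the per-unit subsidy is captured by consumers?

Consumer share = 5/13

Pre-subsidy: 191.875 - 0.125x = 83 + 0.2x gives x* = 335 and P* = 150.
With the subsidy, sellers receive Ps = Pb + 39 for each unit, where Pb is the price buyers pay.
On the curves, Pb = 191.875 - 0.125x and Ps = 83 + 0.2x; the wedge Ps − Pb = 39 gives 83 + 0.2x − (191.875 - 0.125x) = 39, so x' = 455.
Then Pb = 191.875 − 0.125·455 = 135 and Ps = 83 + 0.2·455 = 174.
Buyers' price falls by P* − Pb = 150 − 135 = 15; sellers' price rises by Ps − P* = 174 − 150 = 24.
So consumers capture 15/39 = 5/13 of each unit of subsidy.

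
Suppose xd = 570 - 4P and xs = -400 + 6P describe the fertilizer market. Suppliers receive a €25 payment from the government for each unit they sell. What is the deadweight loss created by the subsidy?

Pre-subsidy: 570 - 4P = -400 + 6P gives P* = 97, x* = 182.
With the subsidy, sellers receive Ps = Pb + 25 for each unit, where Pb is the price buyers pay.
Supply in terms of Pb becomes xs = -400 + 6(Pb + 25) = -250 + 6Pb. Setting this equal to demand: 570 - 4Pb = -250 + 6Pb, so Pb = 82.
Sellers receive Ps = 82 + 25 = 107; x' = 570 − 4·82 = 242.
The subsidy expands output by 242 − 182 = 60 past the efficient level; on those units the gap between marginal cost and willingness to pay runs from 0 up to 25.
DWL = ½ × 25 × 60 = 750.

Deadweight loss = €750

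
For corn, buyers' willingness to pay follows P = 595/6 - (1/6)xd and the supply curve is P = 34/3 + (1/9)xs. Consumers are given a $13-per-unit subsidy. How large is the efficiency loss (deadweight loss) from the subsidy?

Deadweight loss = $304.2

Pre-subsidy: 595/6 - (1/6)x = 34/3 + (1/9)x gives x* = 316.2 and P* = 697/15.
With the rebate, buyers effectively pay Pb = Ps − 13, where Ps is the price sellers receive.
On the curves, Pb = 595/6 - (1/6)x and Ps = 34/3 + (1/9)x; the wedge Ps − Pb = 13 gives 34/3 + (1/9)x − (595/6 - (1/6)x) = 13, so x' = 363.
Then Pb = 595/6 − (1/6)·363 = 116/3 and Ps = 34/3 + (1/9)·363 = 155/3.
The subsidy expands output by 363 − 316.2 = 46.8 past the efficient level; on those units the gap between marginal cost and willingness to pay runs from 0 up to 13.
DWL = ½ × 13 × 46.8 = 304.2.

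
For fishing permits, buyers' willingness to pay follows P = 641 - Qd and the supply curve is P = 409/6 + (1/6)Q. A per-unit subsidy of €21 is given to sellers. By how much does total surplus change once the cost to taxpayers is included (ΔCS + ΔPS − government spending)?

Net change in total surplus = -€189

Pre-subsidy: 641 - Q = 409/6 + (1/6)Q gives Q* = 491 and P* = 150.
With the subsidy, sellers receive Ps = Pb + 21 for each unit, where Pb is the price buyers pay.
On the curves, Pb = 641 - Q and Ps = 409/6 + (1/6)Q; the wedge Ps − Pb = 21 gives 409/6 + (1/6)Q − (641 - Q) = 21, so Q' = 509.
Then Pb = 641 − 1·509 = 132 and Ps = 409/6 + (1/6)·509 = 153.
ΔCS = ½(491 + 509)(150 − 132) = 9000; ΔPS = ½(491 + 509)(153 − 150) = 1500.
Government spending = 21 × 509 = 10689.
Net change = 9000 + 1500 − 10689 = -189. The loss equals the DWL triangle ½·21·18.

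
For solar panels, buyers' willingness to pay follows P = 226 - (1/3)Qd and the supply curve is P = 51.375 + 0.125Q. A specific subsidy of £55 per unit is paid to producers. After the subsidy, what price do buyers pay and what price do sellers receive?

Buyers pay £59; sellers receive £114

Pre-subsidy: 226 - (1/3)Q = 51.375 + 0.125Q gives Q* = 381 and P* = 99.
With the subsidy, sellers receive Ps = Pb + 55 for each unit, where Pb is the price buyers pay.
On the curves, Pb = 226 - (1/3)Q and Ps = 51.375 + 0.125Q; the wedge Ps − Pb = 55 gives 51.375 + 0.125Q − (226 - (1/3)Q) = 55, so Q' = 501.
Then Pb = 226 − (1/3)·501 = 59 and Ps = 51.375 + 0.125·501 = 114.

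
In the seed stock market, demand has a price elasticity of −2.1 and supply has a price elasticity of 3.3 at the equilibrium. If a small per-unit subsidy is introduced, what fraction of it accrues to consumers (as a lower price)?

Consumer share = 11/18

For a small subsidy around the equilibrium, the benefit split depends on the relative slopes, which at a point are proportional to the elasticities.
Buyer share = εs/(εs + |εd|) = 3.3/(3.3 + 2.1) = 11/18; seller share = |εd|/(εs + |εd|) = 7/18.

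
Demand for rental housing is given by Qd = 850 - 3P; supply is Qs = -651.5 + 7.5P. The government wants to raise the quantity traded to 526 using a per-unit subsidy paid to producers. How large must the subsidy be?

At Q = 526, invert demand for the buyer price: Pb = (850 − 526)/3 = 108; invert supply for the seller price: Ps = (526 − (-651.5))/7.5 = 157.
The subsidy must fill the gap: s = Ps − Pb = 157 − 108 = 49.

Required subsidy s = 49 per unit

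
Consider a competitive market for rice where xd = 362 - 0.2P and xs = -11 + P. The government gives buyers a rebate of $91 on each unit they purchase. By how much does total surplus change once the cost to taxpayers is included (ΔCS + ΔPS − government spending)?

Net change in total surplus = -8281/12

Pre-subsidy: 362 - 0.2P = -11 + P gives P* = 1865/6, x* = 1799/6.
With the rebate, buyers effectively pay Pb = Ps − 91, where Ps is the price sellers receive.
Demand in terms of Ps becomes xd = 362 − 0.2(Ps − 91) = 380.2 - 0.2Ps. Setting this equal to supply: 380.2 - 0.2Ps = -11 + Ps, so Ps = 326.
Buyers pay Pb = 326 − 91 = 235; x' = -11 + 1·326 = 315.
ΔCS = ½(1799/6 + 315)(1865/6 − 235) = 1678495/72; ΔPS = ½(1799/6 + 315)(326 − 1865/6) = 335699/72.
Government spending = 91 × 315 = 28665.
Net change = 1678495/72 + 335699/72 − 28665 = -8281/12. The loss equals the DWL triangle ½·91·91/6.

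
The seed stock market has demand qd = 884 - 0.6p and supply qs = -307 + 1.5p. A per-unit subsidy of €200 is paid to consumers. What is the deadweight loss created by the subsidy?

Deadweight loss = 60000/7

Pre-subsidy: 884 - 0.6p = -307 + 1.5p gives p* = 3970/7, q* = 3806/7.
With the rebate, buyers effectively pay pb = ps − 200, where ps is the price sellers receive.
Demand in terms of ps becomes qd = 884 − 0.6(ps − 200) = 1004 - 0.6ps. Setting this equal to supply: 1004 - 0.6ps = -307 + 1.5ps, so ps = 4370/7.
Buyers pay pb = 4370/7 − 200 = 2970/7; q' = -307 + 1.5·(4370/7) = 4406/7.
The subsidy expands output by 4406/7 − 3806/7 = 600/7 past the efficient level; on those units the gap between marginal cost and willingness to pay runs from 0 up to 200.
DWL = ½ × 200 × 600/7 = 60000/7.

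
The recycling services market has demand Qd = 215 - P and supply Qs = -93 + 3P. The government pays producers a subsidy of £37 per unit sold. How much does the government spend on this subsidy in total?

Pre-subsidy: 215 - P = -93 + 3P gives P* = 77, Q* = 138.
With the subsidy, sellers receive Ps = Pb + 37 for each unit, where Pb is the price buyers pay.
Supply in terms of Pb becomes Qs = -93 + 3(Pb + 37) = 18 + 3Pb. Setting this equal to demand: 215 - Pb = 18 + 3Pb, so Pb = 49.25.
Sellers receive Ps = 49.25 + 37 = 86.25; Q' = 215 − 1·49.25 = 165.75.
Government outlay = subsidy × quantity = 37 × 165.75 = 6132.75.

Government cost = £6132.75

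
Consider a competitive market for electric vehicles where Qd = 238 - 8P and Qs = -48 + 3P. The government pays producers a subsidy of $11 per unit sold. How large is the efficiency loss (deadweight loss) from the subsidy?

Pre-subsidy: 238 - 8P = -48 + 3P gives P* = 26, Q* = 30.
With the subsidy, sellers receive Ps = Pb + 11 for each unit, where Pb is the price buyers pay.
Supply in terms of Pb becomes Qs = -48 + 3(Pb + 11) = -15 + 3Pb. Setting this equal to demand: 238 - 8Pb = -15 + 3Pb, so Pb = 23.
Sellers receive Ps = 23 + 11 = 34; Q' = 238 − 8·23 = 54.
The subsidy expands output by 54 − 30 = 24 past the efficient level; on those units the gap between marginal cost and willingness to pay runs from 0 up to 11.
DWL = ½ × 11 × 24 = 132.

Deadweight loss = $132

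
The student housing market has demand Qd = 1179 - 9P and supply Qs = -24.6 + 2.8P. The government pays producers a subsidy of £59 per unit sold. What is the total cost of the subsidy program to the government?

Pre-subsidy: 1179 - 9P = -24.6 + 2.8P gives P* = 102, Q* = 261.
With the subsidy, sellers receive Ps = Pb + 59 for each unit, where Pb is the price buyers pay.
Supply in terms of Pb becomes Qs = -24.6 + 2.8(Pb + 59) = 140.6 + 2.8Pb. Setting this equal to demand: 1179 - 9Pb = 140.6 + 2.8Pb, so Pb = 88.
Sellers receive Ps = 88 + 59 = 147; Q' = 1179 − 9·88 = 387.
Government outlay = subsidy × quantity = 59 × 387 = 22833.

Government cost = £22833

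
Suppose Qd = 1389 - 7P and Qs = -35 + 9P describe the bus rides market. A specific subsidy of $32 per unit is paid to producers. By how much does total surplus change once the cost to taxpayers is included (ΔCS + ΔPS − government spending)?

Net change in total surplus = -$2016

Pre-subsidy: 1389 - 7P = -35 + 9P gives P* = 89, Q* = 766.
With the subsidy, sellers receive Ps = Pb + 32 for each unit, where Pb is the price buyers pay.
Supply in terms of Pb becomes Qs = -35 + 9(Pb + 32) = 253 + 9Pb. Setting this equal to demand: 1389 - 7Pb = 253 + 9Pb, so Pb = 71.
Sellers receive Ps = 71 + 32 = 103; Q' = 1389 − 7·71 = 892.
ΔCS = ½(766 + 892)(89 − 71) = 14922; ΔPS = ½(766 + 892)(103 − 89) = 11606.
Government spending = 32 × 892 = 28544.
Net change = 14922 + 11606 − 28544 = -2016. The loss equals the DWL triangle ½·32·126.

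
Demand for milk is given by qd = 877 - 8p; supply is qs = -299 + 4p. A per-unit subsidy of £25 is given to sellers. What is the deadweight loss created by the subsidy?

Deadweight loss = 2500/3

Pre-subsidy: 877 - 8p = -299 + 4p gives p* = 98, q* = 93.
With the subsidy, sellers receive ps = pb + 25 for each unit, where pb is the price buyers pay.
Supply in terms of pb becomes qs = -299 + 4(pb + 25) = -199 + 4pb. Setting this equal to demand: 877 - 8pb = -199 + 4pb, so pb = 269/3.
Sellers receive ps = 269/3 + 25 = 344/3; q' = 877 − 8·(269/3) = 479/3.
The subsidy expands output by 479/3 − 93 = 200/3 past the efficient level; on those units the gap between marginal cost and willingness to pay runs from 0 up to 25.
DWL = ½ × 25 × 200/3 = 2500/3.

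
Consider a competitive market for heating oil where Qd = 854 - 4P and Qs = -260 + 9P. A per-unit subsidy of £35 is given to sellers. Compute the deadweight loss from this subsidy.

Deadweight loss = 22050/13

Pre-subsidy: 854 - 4P = -260 + 9P gives P* = 1114/13, Q* = 6646/13.
With the subsidy, sellers receive Ps = Pb + 35 for each unit, where Pb is the price buyers pay.
Supply in terms of Pb becomes Qs = -260 + 9(Pb + 35) = 55 + 9Pb. Setting this equal to demand: 854 - 4Pb = 55 + 9Pb, so Pb = 799/13.
Sellers receive Ps = 799/13 + 35 = 1254/13; Q' = 854 − 4·(799/13) = 7906/13.
The subsidy expands output by 7906/13 − 6646/13 = 1260/13 past the efficient level; on those units the gap between marginal cost and willingness to pay runs from 0 up to 35.
DWL = ½ × 35 × 1260/13 = 22050/13.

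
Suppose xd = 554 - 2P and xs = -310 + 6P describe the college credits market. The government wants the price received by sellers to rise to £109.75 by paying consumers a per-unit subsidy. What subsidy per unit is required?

At a seller price of 109.75, quantity supplied is -310 + 6·109.75 = 348.5.
Buyers absorb 348.5 only when they pay Pb with 554 − 2·Pb = 348.5, i.e. Pb = 102.75.
s = Ps − Pb = 109.75 − 102.75 = 7.

Required subsidy s = £7 per unit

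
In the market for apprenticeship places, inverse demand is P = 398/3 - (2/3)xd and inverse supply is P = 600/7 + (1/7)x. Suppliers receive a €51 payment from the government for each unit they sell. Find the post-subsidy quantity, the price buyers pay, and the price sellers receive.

x' = 121; buyers pay €52; sellers receive €103

Pre-subsidy: 398/3 - (2/3)x = 600/7 + (1/7)x gives x* = 58 and P* = 94.
With the subsidy, sellers receive Ps = Pb + 51 for each unit, where Pb is the price buyers pay.
On the curves, Pb = 398/3 - (2/3)x and Ps = 600/7 + (1/7)x; the wedge Ps − Pb = 51 gives 600/7 + (1/7)x − (398/3 - (2/3)x) = 51, so x' = 121.
Then Pb = 398/3 − (2/3)·121 = 52 and Ps = 600/7 + (1/7)·121 = 103.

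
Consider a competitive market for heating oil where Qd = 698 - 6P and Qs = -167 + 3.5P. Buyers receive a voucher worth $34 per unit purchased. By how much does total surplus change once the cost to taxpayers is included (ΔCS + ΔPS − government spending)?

Pre-subsidy: 698 - 6P = -167 + 3.5P gives P* = 1730/19, Q* = 2882/19.
With the rebate, buyers effectively pay Pb = Ps − 34, where Ps is the price sellers receive.
Demand in terms of Ps becomes Qd = 698 − 6(Ps − 34) = 902 - 6Ps. Setting this equal to supply: 902 - 6Ps = -167 + 3.5Ps, so Ps = 2138/19.
Buyers pay Pb = 2138/19 − 34 = 1492/19; Q' = -167 + 3.5·(2138/19) = 4310/19.
ΔCS = ½(2882/19 + 4310/19)(1730/19 − 1492/19) = 855848/361; ΔPS = ½(2882/19 + 4310/19)(2138/19 − 1730/19) = 1467168/361.
Government spending = 34 × 4310/19 = 146540/19.
Net change = 855848/361 + 1467168/361 − 146540/19 = -24276/19. The loss equals the DWL triangle ½·34·1428/19.

Net change in total surplus = -24276/19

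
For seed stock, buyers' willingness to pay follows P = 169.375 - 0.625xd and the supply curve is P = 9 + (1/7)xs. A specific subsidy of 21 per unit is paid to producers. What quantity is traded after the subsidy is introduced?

Pre-subsidy: 169.375 - 0.625x = 9 + (1/7)x gives x* = 8981/43 and P* = 1670/43.
With the subsidy, sellers receive Ps = Pb + 21 for each unit, where Pb is the price buyers pay.
On the curves, Pb = 169.375 - 0.625x and Ps = 9 + (1/7)x; the wedge Ps − Pb = 21 gives 9 + (1/7)x − (169.375 - 0.625x) = 21, so x' = 10157/43.
Then Pb = 169.375 − 0.625·(10157/43) = 935/43 and Ps = 9 + (1/7)·(10157/43) = 1838/43.

x' = 10157/43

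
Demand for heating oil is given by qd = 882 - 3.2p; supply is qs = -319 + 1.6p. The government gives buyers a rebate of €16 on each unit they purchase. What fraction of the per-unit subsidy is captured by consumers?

Pre-subsidy: 882 - 3.2p = -319 + 1.6p gives p* = 6005/24, q* = 244/3.
With the rebate, buyers effectively pay pb = ps − 16, where ps is the price sellers receive.
Demand in terms of ps becomes qd = 882 − 3.2(ps − 16) = 933.2 - 3.2ps. Setting this equal to supply: 933.2 - 3.2ps = -319 + 1.6ps, so ps = 260.875.
Buyers pay pb = 260.875 − 16 = 244.875; q' = -319 + 1.6·260.875 = 98.4.
Buyers' price falls by p* − pb = 6005/24 − 244.875 = 16/3; sellers' price rises by ps − p* = 260.875 − 6005/24 = 32/3.
So consumers capture (16/3)/16 = 1/3 of each unit of subsidy.

Consumer share = 1/3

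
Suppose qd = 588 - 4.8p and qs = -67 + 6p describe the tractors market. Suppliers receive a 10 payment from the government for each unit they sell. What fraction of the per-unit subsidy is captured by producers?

Pre-subsidy: 588 - 4.8p = -67 + 6p gives p* = 3275/54, q* = 2672/9.
With the subsidy, sellers receive ps = pb + 10 for each unit, where pb is the price buyers pay.
Supply in terms of pb becomes qs = -67 + 6(pb + 10) = -7 + 6pb. Setting this equal to demand: 588 - 4.8pb = -7 + 6pb, so pb = 2975/54.
Sellers receive ps = 2975/54 + 10 = 3515/54; q' = 588 − 4.8·(2975/54) = 2912/9.
Buyers' price falls by p* − pb = 3275/54 − 2975/54 = 50/9; sellers' price rises by ps − p* = 3515/54 − 3275/54 = 40/9.
So producers capture (40/9)/10 = 4/9 of each unit of subsidy.

Producer share = 4/9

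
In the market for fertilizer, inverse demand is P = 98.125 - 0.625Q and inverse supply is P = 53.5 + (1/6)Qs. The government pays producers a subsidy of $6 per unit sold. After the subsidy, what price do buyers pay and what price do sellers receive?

Pre-subsidy: 98.125 - 0.625Q = 53.5 + (1/6)Q gives Q* = 1071/19 and P* = 1195/19.
With the subsidy, sellers receive Ps = Pb + 6 for each unit, where Pb is the price buyers pay.
On the curves, Pb = 98.125 - 0.625Q and Ps = 53.5 + (1/6)Q; the wedge Ps − Pb = 6 gives 53.5 + (1/6)Q − (98.125 - 0.625Q) = 6, so Q' = 1215/19.
Then Pb = 98.125 − 0.625·(1215/19) = 1105/19 and Ps = 53.5 + (1/6)·(1215/19) = 1219/19.

Buyers pay 1105/19; sellers receive 1219/19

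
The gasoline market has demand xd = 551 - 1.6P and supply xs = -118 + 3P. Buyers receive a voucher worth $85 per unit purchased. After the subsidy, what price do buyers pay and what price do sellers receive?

Buyers pay $90; sellers receive $175

Pre-subsidy: 551 - 1.6P = -118 + 3P gives P* = 3345/23, x* = 7321/23.
With the rebate, buyers effectively pay Pb = Ps − 85, where Ps is the price sellers receive.
Demand in terms of Ps becomes xd = 551 − 1.6(Ps − 85) = 687 - 1.6Ps. Setting this equal to supply: 687 - 1.6Ps = -118 + 3Ps, so Ps = 175.
Buyers pay Pb = 175 − 85 = 90; x' = -118 + 3·175 = 407.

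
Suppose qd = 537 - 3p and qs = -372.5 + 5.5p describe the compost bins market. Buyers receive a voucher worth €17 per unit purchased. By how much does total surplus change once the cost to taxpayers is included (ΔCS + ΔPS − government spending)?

Net change in total surplus = -€280.5

Pre-subsidy: 537 - 3p = -372.5 + 5.5p gives p* = 107, q* = 216.
With the rebate, buyers effectively pay pb = ps − 17, where ps is the price sellers receive.
Demand in terms of ps becomes qd = 537 − 3(ps − 17) = 588 - 3ps. Setting this equal to supply: 588 - 3ps = -372.5 + 5.5ps, so ps = 113.
Buyers pay pb = 113 − 17 = 96; q' = -372.5 + 5.5·113 = 249.
ΔCS = ½(216 + 249)(107 − 96) = 2557.5; ΔPS = ½(216 + 249)(113 − 107) = 1395.
Government spending = 17 × 249 = 4233.
Net change = 2557.5 + 1395 − 4233 = -280.5. The loss equals the DWL triangle ½·17·33.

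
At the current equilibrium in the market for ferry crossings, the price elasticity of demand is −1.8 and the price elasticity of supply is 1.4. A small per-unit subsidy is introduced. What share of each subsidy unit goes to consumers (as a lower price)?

Consumer share = 0.4375

For a small subsidy around the equilibrium, the benefit split depends on the relative slopes, which at a point are proportional to the elasticities.
Buyer share = εs/(εs + |εd|) = 1.4/(1.4 + 1.8) = 0.4375; seller share = |εd|/(εs + |εd|) = 0.5625.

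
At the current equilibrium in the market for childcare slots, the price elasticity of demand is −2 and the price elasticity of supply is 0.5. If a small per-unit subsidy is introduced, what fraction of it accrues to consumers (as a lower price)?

For a small subsidy around the equilibrium, the benefit split depends on the relative slopes, which at a point are proportional to the elasticities.
Buyer share = εs/(εs + |εd|) = 0.5/(0.5 + 2) = 0.2; seller share = |εd|/(εs + |εd|) = 0.8.

Consumer share = 0.2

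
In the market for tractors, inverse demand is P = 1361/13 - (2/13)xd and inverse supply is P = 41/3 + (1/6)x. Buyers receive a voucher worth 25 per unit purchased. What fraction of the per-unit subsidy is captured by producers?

Pre-subsidy: 1361/13 - (2/13)x = 41/3 + (1/6)x gives x* = 284 and P* = 61.
With the rebate, buyers effectively pay Pb = Ps − 25, where Ps is the price sellers receive.
On the curves, Pb = 1361/13 - (2/13)x and Ps = 41/3 + (1/6)x; the wedge Ps − Pb = 25 gives 41/3 + (1/6)x − (1361/13 - (2/13)x) = 25, so x' = 362.
Then Pb = 1361/13 − (2/13)·362 = 49 and Ps = 41/3 + (1/6)·362 = 74.
Buyers' price falls by P* − Pb = 61 − 49 = 12; sellers' price rises by Ps − P* = 74 − 61 = 13.
So producers capture 13/25 = 0.52 of each unit of subsidy.

Producer share = 0.52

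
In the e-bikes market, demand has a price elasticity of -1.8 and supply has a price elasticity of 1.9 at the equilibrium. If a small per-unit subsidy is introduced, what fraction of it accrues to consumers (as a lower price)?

Consumer share = 19/37

For a small subsidy around the equilibrium, the benefit split depends on the relative slopes, which at a point are proportional to the elasticities.
Buyer share = εs/(εs + |εd|) = 1.9/(1.9 + 1.8) = 19/37; seller share = |εd|/(εs + |εd|) = 18/37.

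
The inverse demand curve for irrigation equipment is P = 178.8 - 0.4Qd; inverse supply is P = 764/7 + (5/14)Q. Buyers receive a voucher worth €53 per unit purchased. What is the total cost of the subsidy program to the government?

Pre-subsidy: 178.8 - 0.4Q = 764/7 + (5/14)Q gives Q* = 92 and P* = 142.
With the rebate, buyers effectively pay Pb = Ps − 53, where Ps is the price sellers receive.
On the curves, Pb = 178.8 - 0.4Q and Ps = 764/7 + (5/14)Q; the wedge Ps − Pb = 53 gives 764/7 + (5/14)Q − (178.8 - 0.4Q) = 53, so Q' = 162.
Then Pb = 178.8 − 0.4·162 = 114 and Ps = 764/7 + (5/14)·162 = 167.
Government outlay = subsidy × quantity = 53 × 162 = 8586.

Government cost = €8586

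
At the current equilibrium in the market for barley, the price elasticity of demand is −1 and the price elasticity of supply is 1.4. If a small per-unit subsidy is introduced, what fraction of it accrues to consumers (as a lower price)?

For a small subsidy around the equilibrium, the benefit split depends on the relative slopes, which at a point are proportional to the elasticities.
Buyer share = εs/(εs + |εd|) = 1.4/(1.4 + 1) = 7/12; seller share = |εd|/(εs + |εd|) = 5/12.

Consumer share = 7/12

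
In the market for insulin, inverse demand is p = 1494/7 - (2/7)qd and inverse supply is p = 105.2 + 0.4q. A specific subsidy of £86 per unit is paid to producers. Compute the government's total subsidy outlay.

Pre-subsidy: 1494/7 - (2/7)q = 105.2 + 0.4q gives q* = 947/6 and p* = 505/3.
With the subsidy, sellers receive ps = pb + 86 for each unit, where pb is the price buyers pay.
On the curves, pb = 1494/7 - (2/7)q and ps = 105.2 + 0.4q; the wedge ps − pb = 86 gives 105.2 + 0.4q − (1494/7 - (2/7)q) = 86, so q' = 283.25.
Then pb = 1494/7 − (2/7)·283.25 = 132.5 and ps = 105.2 + 0.4·283.25 = 218.5.
Government outlay = subsidy × quantity = 86 × 283.25 = 24359.5.

Government cost = £24359.5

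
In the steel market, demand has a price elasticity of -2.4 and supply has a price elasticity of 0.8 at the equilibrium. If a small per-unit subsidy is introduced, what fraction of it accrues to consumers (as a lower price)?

For a small subsidy around the equilibrium, the benefit split depends on the relative slopes, which at a point are proportional to the elasticities.
Buyer share = εs/(εs + |εd|) = 0.8/(0.8 + 2.4) = 0.25; seller share = |εd|/(εs + |εd|) = 0.75.

Consumer share = 0.25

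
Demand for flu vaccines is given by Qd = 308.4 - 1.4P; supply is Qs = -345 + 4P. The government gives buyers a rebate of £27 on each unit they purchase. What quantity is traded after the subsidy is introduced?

Q' = 167

Pre-subsidy: 308.4 - 1.4P = -345 + 4P gives P* = 121, Q* = 139.
With the rebate, buyers effectively pay Pb = Ps − 27, where Ps is the price sellers receive.
Demand in terms of Ps becomes Qd = 308.4 − 1.4(Ps − 27) = 346.2 - 1.4Ps. Setting this equal to supply: 346.2 - 1.4Ps = -345 + 4Ps, so Ps = 128.
Buyers pay Pb = 128 − 27 = 101; Q' = -345 + 4·128 = 167.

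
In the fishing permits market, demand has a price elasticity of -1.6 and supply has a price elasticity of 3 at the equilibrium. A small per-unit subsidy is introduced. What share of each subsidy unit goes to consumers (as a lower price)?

For a small subsidy around the equilibrium, the benefit split depends on the relative slopes, which at a point are proportional to the elasticities.
Buyer share = εs/(εs + |εd|) = 3/(3 + 1.6) = 15/23; seller share = |εd|/(εs + |εd|) = 8/23.

Consumer share = 15/23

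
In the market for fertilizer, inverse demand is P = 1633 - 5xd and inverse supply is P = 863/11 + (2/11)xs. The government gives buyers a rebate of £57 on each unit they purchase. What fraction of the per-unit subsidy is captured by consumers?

Pre-subsidy: 1633 - 5x = 863/11 + (2/11)x gives x* = 300 and P* = 133.
With the rebate, buyers effectively pay Pb = Ps − 57, where Ps is the price sellers receive.
On the curves, Pb = 1633 - 5x and Ps = 863/11 + (2/11)x; the wedge Ps − Pb = 57 gives 863/11 + (2/11)x − (1633 - 5x) = 57, so x' = 311.
Then Pb = 1633 − 5·311 = 78 and Ps = 863/11 + (2/11)·311 = 135.
Buyers' price falls by P* − Pb = 133 − 78 = 55; sellers' price rises by Ps − P* = 135 − 133 = 2.
So consumers capture 55/57 = 55/57 of each unit of subsidy.

Consumer share = 55/57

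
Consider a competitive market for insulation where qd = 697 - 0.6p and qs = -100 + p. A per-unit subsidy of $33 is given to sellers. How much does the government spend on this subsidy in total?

Government cost = $13546.5

Pre-subsidy: 697 - 0.6p = -100 + p gives p* = 498.125, q* = 398.125.
With the subsidy, sellers receive ps = pb + 33 for each unit, where pb is the price buyers pay.
Supply in terms of pb becomes qs = -100 + 1(pb + 33) = -67 + pb. Setting this equal to demand: 697 - 0.6pb = -67 + pb, so pb = 477.5.
Sellers receive ps = 477.5 + 33 = 510.5; q' = 697 − 0.6·477.5 = 410.5.
Government outlay = subsidy × quantity = 33 × 410.5 = 13546.5.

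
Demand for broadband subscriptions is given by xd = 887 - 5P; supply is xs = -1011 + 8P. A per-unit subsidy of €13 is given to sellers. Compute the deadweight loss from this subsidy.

Pre-subsidy: 887 - 5P = -1011 + 8P gives P* = 146, x* = 157.
With the subsidy, sellers receive Ps = Pb + 13 for each unit, where Pb is the price buyers pay.
Supply in terms of Pb becomes xs = -1011 + 8(Pb + 13) = -907 + 8Pb. Setting this equal to demand: 887 - 5Pb = -907 + 8Pb, so Pb = 138.
Sellers receive Ps = 138 + 13 = 151; x' = 887 − 5·138 = 197.
The subsidy expands output by 197 − 157 = 40 past the efficient level; on those units the gap between marginal cost and willingness to pay runs from 0 up to 13.
DWL = ½ × 13 × 40 = 260.

Deadweight loss = €260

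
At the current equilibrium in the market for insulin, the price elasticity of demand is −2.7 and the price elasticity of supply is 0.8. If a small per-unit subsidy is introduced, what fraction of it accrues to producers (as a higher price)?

Producer share = 27/35

For a small subsidy around the equilibrium, the benefit split depends on the relative slopes, which at a point are proportional to the elasticities.
Buyer share = εs/(εs + |εd|) = 0.8/(0.8 + 2.7) = 8/35; seller share = |εd|/(εs + |εd|) = 27/35.
So producers capture 27/35 of the subsidy.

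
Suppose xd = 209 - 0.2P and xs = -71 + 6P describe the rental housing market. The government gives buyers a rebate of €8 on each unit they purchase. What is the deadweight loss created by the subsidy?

Deadweight loss = 192/31

Pre-subsidy: 209 - 0.2P = -71 + 6P gives P* = 1400/31, x* = 6199/31.
With the rebate, buyers effectively pay Pb = Ps − 8, where Ps is the price sellers receive.
Demand in terms of Ps becomes xd = 209 − 0.2(Ps − 8) = 210.6 - 0.2Ps. Setting this equal to supply: 210.6 - 0.2Ps = -71 + 6Ps, so Ps = 1408/31.
Buyers pay Pb = 1408/31 − 8 = 1160/31; x' = -71 + 6·(1408/31) = 6247/31.
The subsidy expands output by 6247/31 − 6199/31 = 48/31 past the efficient level; on those units the gap between marginal cost and willingness to pay runs from 0 up to 8.
DWL = ½ × 8 × 48/31 = 192/31.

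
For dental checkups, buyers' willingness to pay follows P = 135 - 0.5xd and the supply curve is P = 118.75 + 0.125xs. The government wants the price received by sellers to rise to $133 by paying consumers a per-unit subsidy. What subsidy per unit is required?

Required subsidy s = $55 per unit

At a seller price of 133, quantity supplied is -950 + 8·133 = 114.
Buyers absorb 114 only when they pay Pb = 135 − 0.5·114 = 78.
s = Ps − Pb = 133 − 78 = 55.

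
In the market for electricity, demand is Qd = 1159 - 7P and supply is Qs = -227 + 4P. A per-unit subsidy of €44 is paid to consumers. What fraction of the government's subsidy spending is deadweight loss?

Pre-subsidy: 1159 - 7P = -227 + 4P gives P* = 126, Q* = 277.
With the rebate, buyers effectively pay Pb = Ps − 44, where Ps is the price sellers receive.
Demand in terms of Ps becomes Qd = 1159 − 7(Ps − 44) = 1467 - 7Ps. Setting this equal to supply: 1467 - 7Ps = -227 + 4Ps, so Ps = 154.
Buyers pay Pb = 154 − 44 = 110; Q' = -227 + 4·154 = 389.
ΔCS = ½(277 + 389)(126 − 110) = 5328; ΔPS = ½(277 + 389)(154 − 126) = 9324.
Government spending = 44 × 389 = 17116.
DWL = ½ × 44 × (389 − 277) = 2464; fraction = 2464 / 17116 = 56/389.

DWL / government spending = 56/389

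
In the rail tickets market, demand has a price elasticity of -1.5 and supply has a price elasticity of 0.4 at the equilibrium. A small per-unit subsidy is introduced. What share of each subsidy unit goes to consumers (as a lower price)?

Consumer share = 4/19

For a small subsidy around the equilibrium, the benefit split depends on the relative slopes, which at a point are proportional to the elasticities.
Buyer share = εs/(εs + |εd|) = 0.4/(0.4 + 1.5) = 4/19; seller share = |εd|/(εs + |εd|) = 15/19.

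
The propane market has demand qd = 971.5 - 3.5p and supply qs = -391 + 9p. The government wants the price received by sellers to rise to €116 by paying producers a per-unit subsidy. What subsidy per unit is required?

Required subsidy s = €25 per unit

At a seller price of 116, quantity supplied is -391 + 9·116 = 653.
Buyers absorb 653 only when they pay pb with 971.5 − 3.5·pb = 653, i.e. pb = 91.
s = ps − pb = 116 − 91 = 25.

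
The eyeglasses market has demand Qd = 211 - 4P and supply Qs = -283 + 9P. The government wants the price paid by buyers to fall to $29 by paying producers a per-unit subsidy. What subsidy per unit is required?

At a buyer price of 29, quantity demanded is 211 − 4·29 = 95.
Sellers supply 95 only when they receive Ps with -283 + 9·Ps = 95, i.e. Ps = 42.
s = Ps − Pb = 42 − 29 = 13.

Required subsidy s = $13 per unit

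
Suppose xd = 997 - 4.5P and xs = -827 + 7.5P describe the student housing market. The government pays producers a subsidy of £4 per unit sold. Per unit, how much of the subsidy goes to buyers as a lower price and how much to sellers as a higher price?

Pre-subsidy: 997 - 4.5P = -827 + 7.5P gives P* = 152, x* = 313.
With the subsidy, sellers receive Ps = Pb + 4 for each unit, where Pb is the price buyers pay.
Supply in terms of Pb becomes xs = -827 + 7.5(Pb + 4) = -797 + 7.5Pb. Setting this equal to demand: 997 - 4.5Pb = -797 + 7.5Pb, so Pb = 149.5.
Sellers receive Ps = 149.5 + 4 = 153.5; x' = 997 − 4.5·149.5 = 324.25.
Buyers' price falls by P* − Pb = 152 − 149.5 = 2.5; sellers' price rises by Ps − P* = 153.5 − 152 = 1.5.

Buyers gain £2.5 per unit; sellers gain £1.5 per unit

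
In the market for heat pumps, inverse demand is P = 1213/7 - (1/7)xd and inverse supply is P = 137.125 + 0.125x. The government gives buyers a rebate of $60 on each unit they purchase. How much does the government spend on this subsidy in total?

Government cost = $21540

Pre-subsidy: 1213/7 - (1/7)x = 137.125 + 0.125x gives x* = 135 and P* = 154.
With the rebate, buyers effectively pay Pb = Ps − 60, where Ps is the price sellers receive.
On the curves, Pb = 1213/7 - (1/7)x and Ps = 137.125 + 0.125x; the wedge Ps − Pb = 60 gives 137.125 + 0.125x − (1213/7 - (1/7)x) = 60, so x' = 359.
Then Pb = 1213/7 − (1/7)·359 = 122 and Ps = 137.125 + 0.125·359 = 182.
Government outlay = subsidy × quantity = 60 × 359 = 21540.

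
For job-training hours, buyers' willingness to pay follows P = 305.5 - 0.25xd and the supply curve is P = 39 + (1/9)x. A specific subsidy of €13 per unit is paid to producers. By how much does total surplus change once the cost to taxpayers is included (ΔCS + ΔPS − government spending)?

Pre-subsidy: 305.5 - 0.25x = 39 + (1/9)x gives x* = 738 and P* = 121.
With the subsidy, sellers receive Ps = Pb + 13 for each unit, where Pb is the price buyers pay.
On the curves, Pb = 305.5 - 0.25x and Ps = 39 + (1/9)x; the wedge Ps − Pb = 13 gives 39 + (1/9)x − (305.5 - 0.25x) = 13, so x' = 774.
Then Pb = 305.5 − 0.25·774 = 112 and Ps = 39 + (1/9)·774 = 125.
ΔCS = ½(738 + 774)(121 − 112) = 6804; ΔPS = ½(738 + 774)(125 − 121) = 3024.
Government spending = 13 × 774 = 10062.
Net change = 6804 + 3024 − 10062 = -234. The loss equals the DWL triangle ½·13·36.

Net change in total surplus = -€234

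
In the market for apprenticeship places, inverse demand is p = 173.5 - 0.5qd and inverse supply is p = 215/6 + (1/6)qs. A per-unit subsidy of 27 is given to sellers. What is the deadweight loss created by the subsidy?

Pre-subsidy: 173.5 - 0.5q = 215/6 + (1/6)q gives q* = 206.5 and p* = 70.25.
With the subsidy, sellers receive ps = pb + 27 for each unit, where pb is the price buyers pay.
On the curves, pb = 173.5 - 0.5q and ps = 215/6 + (1/6)q; the wedge ps − pb = 27 gives 215/6 + (1/6)q − (173.5 - 0.5q) = 27, so q' = 247.
Then pb = 173.5 − 0.5·247 = 50 and ps = 215/6 + (1/6)·247 = 77.
The subsidy expands output by 247 − 206.5 = 40.5 past the efficient level; on those units the gap between marginal cost and willingness to pay runs from 0 up to 27.
DWL = ½ × 27 × 40.5 = 546.75.

Deadweight loss = 546.75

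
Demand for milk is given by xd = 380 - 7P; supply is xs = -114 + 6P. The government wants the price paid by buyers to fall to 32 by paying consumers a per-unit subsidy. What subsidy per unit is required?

Required subsidy s = 13 per unit

At a buyer price of 32, quantity demanded is 380 − 7·32 = 156.
Sellers supply 156 only when they receive Ps with -114 + 6·Ps = 156, i.e. Ps = 45.
s = Ps − Pb = 45 − 32 = 13.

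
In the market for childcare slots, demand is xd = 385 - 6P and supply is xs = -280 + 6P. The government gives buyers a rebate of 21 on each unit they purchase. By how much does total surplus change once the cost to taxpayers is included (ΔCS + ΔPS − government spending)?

Net change in total surplus = -661.5

Pre-subsidy: 385 - 6P = -280 + 6P gives P* = 665/12, x* = 52.5.
With the rebate, buyers effectively pay Pb = Ps − 21, where Ps is the price sellers receive.
Demand in terms of Ps becomes xd = 385 − 6(Ps − 21) = 511 - 6Ps. Setting this equal to supply: 511 - 6Ps = -280 + 6Ps, so Ps = 791/12.
Buyers pay Pb = 791/12 − 21 = 539/12; x' = -280 + 6·(791/12) = 115.5.
ΔCS = ½(52.5 + 115.5)(665/12 − 539/12) = 882; ΔPS = ½(52.5 + 115.5)(791/12 − 665/12) = 882.
Government spending = 21 × 115.5 = 2425.5.
Net change = 882 + 882 − 2425.5 = -661.5. The loss equals the DWL triangle ½·21·63.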